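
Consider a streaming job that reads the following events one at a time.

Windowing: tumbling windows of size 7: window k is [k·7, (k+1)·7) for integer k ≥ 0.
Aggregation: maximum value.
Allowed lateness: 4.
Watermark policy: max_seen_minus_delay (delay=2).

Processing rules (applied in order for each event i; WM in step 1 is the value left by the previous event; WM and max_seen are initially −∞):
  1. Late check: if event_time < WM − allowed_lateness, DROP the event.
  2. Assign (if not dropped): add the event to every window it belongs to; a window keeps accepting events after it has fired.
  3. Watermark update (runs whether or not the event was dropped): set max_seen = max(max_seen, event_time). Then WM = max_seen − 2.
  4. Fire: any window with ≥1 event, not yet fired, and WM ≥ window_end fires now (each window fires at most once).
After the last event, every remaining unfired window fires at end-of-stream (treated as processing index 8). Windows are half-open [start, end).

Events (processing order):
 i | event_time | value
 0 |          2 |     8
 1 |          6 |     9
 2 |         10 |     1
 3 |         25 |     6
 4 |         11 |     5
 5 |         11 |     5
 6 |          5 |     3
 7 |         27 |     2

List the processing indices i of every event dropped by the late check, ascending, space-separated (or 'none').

4 5 6

i=0 t=2 v=8: → [0,7); WM=0
i=1 t=6 v=9: → [0,7); WM=4
i=2 t=10 v=1: → [7,14); WM=8; [0,7) fires=9
i=3 t=25 v=6: → [21,28); WM=23; [7,14) fires=1
i=4 t=11 v=5: DROP (t<23-4); WM=23
i=5 t=11 v=5: DROP (t<23-4); WM=23
i=6 t=5 v=3: DROP (t<23-4); WM=23
i=7 t=27 v=2: → [21,28); WM=25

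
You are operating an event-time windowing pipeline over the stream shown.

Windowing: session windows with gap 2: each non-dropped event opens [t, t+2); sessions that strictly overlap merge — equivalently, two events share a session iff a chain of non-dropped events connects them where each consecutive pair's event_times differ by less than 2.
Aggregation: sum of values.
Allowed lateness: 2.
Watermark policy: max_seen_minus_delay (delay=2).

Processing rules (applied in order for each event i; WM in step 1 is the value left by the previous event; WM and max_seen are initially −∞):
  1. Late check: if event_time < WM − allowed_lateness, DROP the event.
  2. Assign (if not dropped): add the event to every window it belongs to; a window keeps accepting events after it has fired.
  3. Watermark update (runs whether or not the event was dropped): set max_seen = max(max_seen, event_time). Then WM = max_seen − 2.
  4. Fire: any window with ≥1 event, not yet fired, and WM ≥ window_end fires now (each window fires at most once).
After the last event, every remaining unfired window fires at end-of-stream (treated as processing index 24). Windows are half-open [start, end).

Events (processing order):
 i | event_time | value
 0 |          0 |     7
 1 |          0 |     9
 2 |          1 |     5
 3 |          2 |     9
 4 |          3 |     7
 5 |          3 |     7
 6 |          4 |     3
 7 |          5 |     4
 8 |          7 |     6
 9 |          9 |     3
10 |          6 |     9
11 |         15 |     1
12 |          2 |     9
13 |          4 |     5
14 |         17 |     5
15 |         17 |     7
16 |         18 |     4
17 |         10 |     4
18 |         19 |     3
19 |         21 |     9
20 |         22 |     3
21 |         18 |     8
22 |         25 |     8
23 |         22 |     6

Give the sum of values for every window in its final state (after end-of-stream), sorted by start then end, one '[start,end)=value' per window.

[0,9)=66 [9,11)=3 [15,17)=1 [17,21)=27 [21,24)=18 [25,27)=8

i=0 t=0 v=7: → [0,2); WM=-2
i=1 t=0 v=9: → [0,2); WM=-2
i=2 t=1 v=5: → [0,3); WM=-1
i=3 t=2 v=9: → [0,4); WM=0
i=4 t=3 v=7: → [0,5); WM=1
i=5 t=3 v=7: → [0,5); WM=1
i=6 t=4 v=3: → [0,6); WM=2
i=7 t=5 v=4: → [0,7); WM=3
i=8 t=7 v=6: → [7,9); WM=5
i=9 t=9 v=3: → [9,11); WM=7
i=10 t=6 v=9: → [0,9); WM=7
i=11 t=15 v=1: → [15,17); WM=13
i=12 t=2 v=9: DROP (t<13-2); WM=13
i=13 t=4 v=5: DROP (t<13-2); WM=13
i=14 t=17 v=5: → [17,19); WM=15
i=15 t=17 v=7: → [17,19); WM=15
i=16 t=18 v=4: → [17,20); WM=16
i=17 t=10 v=4: DROP (t<16-2); WM=16
i=18 t=19 v=3: → [17,21); WM=17
i=19 t=21 v=9: → [21,23); WM=19
i=20 t=22 v=3: → [21,24); WM=20
i=21 t=18 v=8: → [17,21); WM=20
i=22 t=25 v=8: → [25,27); WM=23
i=23 t=22 v=6: → [21,24); WM=23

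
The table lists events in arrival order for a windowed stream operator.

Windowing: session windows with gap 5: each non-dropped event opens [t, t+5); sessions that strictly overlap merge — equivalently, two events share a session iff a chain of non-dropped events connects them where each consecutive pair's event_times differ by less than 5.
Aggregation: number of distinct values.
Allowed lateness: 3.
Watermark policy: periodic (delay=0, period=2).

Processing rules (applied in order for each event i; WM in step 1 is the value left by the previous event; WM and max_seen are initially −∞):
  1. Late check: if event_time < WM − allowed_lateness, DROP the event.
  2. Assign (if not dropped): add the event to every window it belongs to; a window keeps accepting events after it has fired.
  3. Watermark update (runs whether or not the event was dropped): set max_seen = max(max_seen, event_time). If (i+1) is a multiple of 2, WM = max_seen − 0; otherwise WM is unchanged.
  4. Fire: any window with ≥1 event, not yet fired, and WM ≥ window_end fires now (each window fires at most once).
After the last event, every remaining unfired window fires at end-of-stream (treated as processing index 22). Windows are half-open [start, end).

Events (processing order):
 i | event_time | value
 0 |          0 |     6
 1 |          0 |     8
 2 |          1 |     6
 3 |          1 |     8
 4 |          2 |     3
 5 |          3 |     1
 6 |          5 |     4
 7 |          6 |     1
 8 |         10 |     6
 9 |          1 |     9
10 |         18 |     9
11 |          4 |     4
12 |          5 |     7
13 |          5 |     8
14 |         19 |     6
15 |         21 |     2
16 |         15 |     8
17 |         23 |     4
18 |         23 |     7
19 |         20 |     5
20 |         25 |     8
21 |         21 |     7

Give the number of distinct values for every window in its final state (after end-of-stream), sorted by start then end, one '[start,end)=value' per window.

i=0 t=0 v=6: → [0,5); WM=−∞
i=1 t=0 v=8: → [0,5); WM=0
i=2 t=1 v=6: → [0,6); WM=0
i=3 t=1 v=8: → [0,6); WM=1
i=4 t=2 v=3: → [0,7); WM=1
i=5 t=3 v=1: → [0,8); WM=3
i=6 t=5 v=4: → [0,10); WM=3
i=7 t=6 v=1: → [0,11); WM=6
i=8 t=10 v=6: → [0,15); WM=6
i=9 t=1 v=9: DROP (t<6-3); WM=10
i=10 t=18 v=9: → [18,23); WM=10
i=11 t=4 v=4: DROP (t<10-3); WM=18
i=12 t=5 v=7: DROP (t<18-3); WM=18
i=13 t=5 v=8: DROP (t<18-3); WM=18
i=14 t=19 v=6: → [18,24); WM=18
i=15 t=21 v=2: → [18,26); WM=21
i=16 t=15 v=8: DROP (t<21-3); WM=21
i=17 t=23 v=4: → [18,28); WM=23
i=18 t=23 v=7: → [18,28); WM=23
i=19 t=20 v=5: → [18,28); WM=23
i=20 t=25 v=8: → [18,30); WM=23
i=21 t=21 v=7: → [18,30); WM=25

[0,15)=5 [18,30)=7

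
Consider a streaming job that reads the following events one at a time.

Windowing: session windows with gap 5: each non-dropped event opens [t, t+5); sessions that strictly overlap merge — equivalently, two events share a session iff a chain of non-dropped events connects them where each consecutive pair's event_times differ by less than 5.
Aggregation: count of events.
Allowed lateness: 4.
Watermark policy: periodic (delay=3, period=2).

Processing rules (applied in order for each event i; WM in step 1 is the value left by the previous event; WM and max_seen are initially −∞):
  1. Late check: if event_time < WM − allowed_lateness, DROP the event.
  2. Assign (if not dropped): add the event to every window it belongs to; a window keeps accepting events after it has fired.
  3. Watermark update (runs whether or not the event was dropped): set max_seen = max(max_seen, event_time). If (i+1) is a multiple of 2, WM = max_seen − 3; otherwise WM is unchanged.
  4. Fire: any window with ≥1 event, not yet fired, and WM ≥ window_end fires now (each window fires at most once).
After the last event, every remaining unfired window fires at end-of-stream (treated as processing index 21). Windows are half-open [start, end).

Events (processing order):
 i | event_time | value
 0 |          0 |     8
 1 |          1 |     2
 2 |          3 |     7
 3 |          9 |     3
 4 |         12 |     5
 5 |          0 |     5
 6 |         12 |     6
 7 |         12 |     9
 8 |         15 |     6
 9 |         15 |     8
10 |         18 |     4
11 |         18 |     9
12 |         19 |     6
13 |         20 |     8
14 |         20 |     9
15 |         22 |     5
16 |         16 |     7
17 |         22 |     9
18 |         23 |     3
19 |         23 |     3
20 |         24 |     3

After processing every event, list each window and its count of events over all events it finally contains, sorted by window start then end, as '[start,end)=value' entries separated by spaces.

i=0 t=0 v=8: → [0,5); WM=−∞
i=1 t=1 v=2: → [0,6); WM=-2
i=2 t=3 v=7: → [0,8); WM=-2
i=3 t=9 v=3: → [9,14); WM=6
i=4 t=12 v=5: → [9,17); WM=6
i=5 t=0 v=5: DROP (t<6-4); WM=9
i=6 t=12 v=6: → [9,17); WM=9
i=7 t=12 v=9: → [9,17); WM=9
i=8 t=15 v=6: → [9,20); WM=9
i=9 t=15 v=8: → [9,20); WM=12
i=10 t=18 v=4: → [9,23); WM=12
i=11 t=18 v=9: → [9,23); WM=15
i=12 t=19 v=6: → [9,24); WM=15
i=13 t=20 v=8: → [9,25); WM=17
i=14 t=20 v=9: → [9,25); WM=17
i=15 t=22 v=5: → [9,27); WM=19
i=16 t=16 v=7: → [9,27); WM=19
i=17 t=22 v=9: → [9,27); WM=19
i=18 t=23 v=3: → [9,28); WM=19
i=19 t=23 v=3: → [9,28); WM=20
i=20 t=24 v=3: → [9,29); WM=20

[0,8)=3 [9,29)=17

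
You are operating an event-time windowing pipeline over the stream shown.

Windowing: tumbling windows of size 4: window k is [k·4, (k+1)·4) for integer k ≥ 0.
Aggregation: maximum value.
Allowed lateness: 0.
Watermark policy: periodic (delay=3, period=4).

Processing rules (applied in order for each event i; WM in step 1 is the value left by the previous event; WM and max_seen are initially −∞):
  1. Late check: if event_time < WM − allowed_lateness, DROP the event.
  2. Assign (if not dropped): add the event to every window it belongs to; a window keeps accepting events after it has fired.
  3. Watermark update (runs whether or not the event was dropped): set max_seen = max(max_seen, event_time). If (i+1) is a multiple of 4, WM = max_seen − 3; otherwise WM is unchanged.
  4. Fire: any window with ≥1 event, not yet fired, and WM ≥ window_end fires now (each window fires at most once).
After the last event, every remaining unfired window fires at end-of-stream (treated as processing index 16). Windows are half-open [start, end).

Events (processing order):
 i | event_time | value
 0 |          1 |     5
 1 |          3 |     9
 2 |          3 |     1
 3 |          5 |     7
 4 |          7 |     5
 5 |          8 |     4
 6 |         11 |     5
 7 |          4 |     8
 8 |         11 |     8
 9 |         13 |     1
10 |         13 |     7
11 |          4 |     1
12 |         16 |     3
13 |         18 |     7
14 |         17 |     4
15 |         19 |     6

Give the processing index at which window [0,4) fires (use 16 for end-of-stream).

i=0 t=1 v=5: → [0,4); WM=−∞
i=1 t=3 v=9: → [0,4); WM=−∞
i=2 t=3 v=1: → [0,4); WM=−∞
i=3 t=5 v=7: → [4,8); WM=2
i=4 t=7 v=5: → [4,8); WM=2
i=5 t=8 v=4: → [8,12); WM=2
i=6 t=11 v=5: → [8,12); WM=2
i=7 t=4 v=8: → [4,8); WM=8; [0,4) fires=9 [4,8) fires=8
i=8 t=11 v=8: → [8,12); WM=8
i=9 t=13 v=1: → [12,16); WM=8
i=10 t=13 v=7: → [12,16); WM=8
i=11 t=4 v=1: DROP (t<8-0); WM=10
i=12 t=16 v=3: → [16,20); WM=10
i=13 t=18 v=7: → [16,20); WM=10
i=14 t=17 v=4: → [16,20); WM=10
i=15 t=19 v=6: → [16,20); WM=16; [8,12) fires=8 [12,16) fires=7

7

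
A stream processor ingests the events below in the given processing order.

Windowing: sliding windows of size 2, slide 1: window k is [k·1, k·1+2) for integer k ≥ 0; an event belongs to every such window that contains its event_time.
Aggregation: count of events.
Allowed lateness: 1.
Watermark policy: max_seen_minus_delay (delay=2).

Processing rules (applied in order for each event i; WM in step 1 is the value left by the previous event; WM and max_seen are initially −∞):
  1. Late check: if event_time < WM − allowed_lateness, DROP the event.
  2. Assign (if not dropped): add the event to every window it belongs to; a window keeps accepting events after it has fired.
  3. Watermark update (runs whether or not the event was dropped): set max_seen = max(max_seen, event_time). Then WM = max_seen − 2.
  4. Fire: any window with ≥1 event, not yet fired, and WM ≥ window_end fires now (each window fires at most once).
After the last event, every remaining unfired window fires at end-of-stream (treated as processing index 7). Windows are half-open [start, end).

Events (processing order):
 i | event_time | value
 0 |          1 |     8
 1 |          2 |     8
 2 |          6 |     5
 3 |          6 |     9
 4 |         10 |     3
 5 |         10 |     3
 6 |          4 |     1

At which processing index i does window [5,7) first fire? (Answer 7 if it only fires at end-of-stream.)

i=0 t=1 v=8: → [1,3),[0,2); WM=-1
i=1 t=2 v=8: → [2,4),[1,3); WM=0
i=2 t=6 v=5: → [6,8),[5,7); WM=4; [0,2) fires=1 [1,3) fires=2 [2,4) fires=1
i=3 t=6 v=9: → [6,8),[5,7); WM=4
i=4 t=10 v=3: → [10,12),[9,11); WM=8; [5,7) fires=2 [6,8) fires=2
i=5 t=10 v=3: → [10,12),[9,11); WM=8
i=6 t=4 v=1: DROP (t<8-1); WM=8

4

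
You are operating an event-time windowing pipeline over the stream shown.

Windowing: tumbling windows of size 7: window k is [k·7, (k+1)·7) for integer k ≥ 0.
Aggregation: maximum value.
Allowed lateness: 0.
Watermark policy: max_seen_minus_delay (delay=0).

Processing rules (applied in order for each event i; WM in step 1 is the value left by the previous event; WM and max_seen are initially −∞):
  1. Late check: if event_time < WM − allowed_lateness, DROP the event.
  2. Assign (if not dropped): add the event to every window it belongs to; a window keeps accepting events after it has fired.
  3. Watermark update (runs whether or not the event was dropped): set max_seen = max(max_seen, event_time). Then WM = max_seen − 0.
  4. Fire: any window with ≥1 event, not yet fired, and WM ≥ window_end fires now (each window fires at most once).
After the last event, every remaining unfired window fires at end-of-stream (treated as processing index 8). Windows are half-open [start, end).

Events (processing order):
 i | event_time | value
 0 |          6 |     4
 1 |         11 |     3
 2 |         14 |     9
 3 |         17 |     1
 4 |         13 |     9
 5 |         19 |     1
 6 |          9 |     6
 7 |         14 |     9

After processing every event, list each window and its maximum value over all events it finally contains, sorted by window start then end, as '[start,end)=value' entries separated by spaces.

[0,7)=4 [7,14)=3 [14,21)=9

i=0 t=6 v=4: → [0,7); WM=6
i=1 t=11 v=3: → [7,14); WM=11; [0,7) fires=4
i=2 t=14 v=9: → [14,21); WM=14; [7,14) fires=3
i=3 t=17 v=1: → [14,21); WM=17
i=4 t=13 v=9: DROP (t<17-0); WM=17
i=5 t=19 v=1: → [14,21); WM=19
i=6 t=9 v=6: DROP (t<19-0); WM=19
i=7 t=14 v=9: DROP (t<19-0); WM=19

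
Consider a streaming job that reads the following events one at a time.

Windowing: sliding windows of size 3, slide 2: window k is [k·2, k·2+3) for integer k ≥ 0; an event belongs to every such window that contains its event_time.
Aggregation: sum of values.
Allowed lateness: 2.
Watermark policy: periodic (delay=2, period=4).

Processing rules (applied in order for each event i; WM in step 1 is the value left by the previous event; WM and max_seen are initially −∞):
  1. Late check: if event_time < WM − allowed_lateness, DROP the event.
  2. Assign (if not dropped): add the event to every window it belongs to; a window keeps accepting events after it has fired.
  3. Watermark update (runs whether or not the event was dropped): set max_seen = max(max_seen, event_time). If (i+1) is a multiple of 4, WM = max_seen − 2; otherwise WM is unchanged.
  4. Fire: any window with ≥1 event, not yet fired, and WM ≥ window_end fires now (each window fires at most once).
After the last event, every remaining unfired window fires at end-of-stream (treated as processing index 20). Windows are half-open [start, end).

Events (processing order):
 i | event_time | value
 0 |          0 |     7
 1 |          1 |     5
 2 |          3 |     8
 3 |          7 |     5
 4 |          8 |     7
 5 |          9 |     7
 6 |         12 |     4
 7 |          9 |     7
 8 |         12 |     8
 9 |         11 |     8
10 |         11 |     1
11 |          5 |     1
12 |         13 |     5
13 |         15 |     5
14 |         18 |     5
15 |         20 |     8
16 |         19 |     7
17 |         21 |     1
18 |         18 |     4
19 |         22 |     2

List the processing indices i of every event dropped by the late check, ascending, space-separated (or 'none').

i=0 t=0 v=7: → [0,3); WM=−∞
i=1 t=1 v=5: → [0,3); WM=−∞
i=2 t=3 v=8: → [2,5); WM=−∞
i=3 t=7 v=5: → [6,9); WM=5; [0,3) fires=12 [2,5) fires=8
i=4 t=8 v=7: → [8,11),[6,9); WM=5
i=5 t=9 v=7: → [8,11); WM=5
i=6 t=12 v=4: → [12,15),[10,13); WM=5
i=7 t=9 v=7: → [8,11); WM=10; [6,9) fires=12
i=8 t=12 v=8: → [12,15),[10,13); WM=10
i=9 t=11 v=8: → [10,13); WM=10
i=10 t=11 v=1: → [10,13); WM=10
i=11 t=5 v=1: DROP (t<10-2); WM=10
i=12 t=13 v=5: → [12,15); WM=10
i=13 t=15 v=5: → [14,17); WM=10
i=14 t=18 v=5: → [18,21),[16,19); WM=10
i=15 t=20 v=8: → [20,23),[18,21); WM=18; [8,11) fires=21 [10,13) fires=21 [12,15) fires=17 [14,17) fires=5
i=16 t=19 v=7: → [18,21); WM=18
i=17 t=21 v=1: → [20,23); WM=18
i=18 t=18 v=4: → [18,21),[16,19); WM=18
i=19 t=22 v=2: → [22,25),[20,23); WM=20; [16,19) fires=9

11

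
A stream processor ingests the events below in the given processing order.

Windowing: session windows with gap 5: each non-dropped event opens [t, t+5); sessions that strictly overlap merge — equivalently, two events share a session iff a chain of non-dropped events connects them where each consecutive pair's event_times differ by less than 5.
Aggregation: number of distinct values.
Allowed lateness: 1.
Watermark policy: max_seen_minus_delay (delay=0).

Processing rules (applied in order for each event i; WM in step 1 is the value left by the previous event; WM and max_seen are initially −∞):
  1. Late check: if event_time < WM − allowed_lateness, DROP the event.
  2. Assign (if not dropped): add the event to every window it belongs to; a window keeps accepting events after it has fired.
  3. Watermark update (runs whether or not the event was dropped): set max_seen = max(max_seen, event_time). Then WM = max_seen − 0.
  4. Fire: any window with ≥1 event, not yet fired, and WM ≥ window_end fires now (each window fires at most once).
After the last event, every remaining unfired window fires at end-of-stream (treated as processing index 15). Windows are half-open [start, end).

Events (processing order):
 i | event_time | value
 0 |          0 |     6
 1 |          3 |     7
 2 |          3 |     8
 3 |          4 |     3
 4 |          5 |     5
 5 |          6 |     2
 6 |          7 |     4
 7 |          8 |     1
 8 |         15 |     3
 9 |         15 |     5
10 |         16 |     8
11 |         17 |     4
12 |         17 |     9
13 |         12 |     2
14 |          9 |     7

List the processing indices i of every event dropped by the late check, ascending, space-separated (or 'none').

i=0 t=0 v=6: → [0,5); WM=0
i=1 t=3 v=7: → [0,8); WM=3
i=2 t=3 v=8: → [0,8); WM=3
i=3 t=4 v=3: → [0,9); WM=4
i=4 t=5 v=5: → [0,10); WM=5
i=5 t=6 v=2: → [0,11); WM=6
i=6 t=7 v=4: → [0,12); WM=7
i=7 t=8 v=1: → [0,13); WM=8
i=8 t=15 v=3: → [15,20); WM=15
i=9 t=15 v=5: → [15,20); WM=15
i=10 t=16 v=8: → [15,21); WM=16
i=11 t=17 v=4: → [15,22); WM=17
i=12 t=17 v=9: → [15,22); WM=17
i=13 t=12 v=2: DROP (t<17-1); WM=17
i=14 t=9 v=7: DROP (t<17-1); WM=17

13 14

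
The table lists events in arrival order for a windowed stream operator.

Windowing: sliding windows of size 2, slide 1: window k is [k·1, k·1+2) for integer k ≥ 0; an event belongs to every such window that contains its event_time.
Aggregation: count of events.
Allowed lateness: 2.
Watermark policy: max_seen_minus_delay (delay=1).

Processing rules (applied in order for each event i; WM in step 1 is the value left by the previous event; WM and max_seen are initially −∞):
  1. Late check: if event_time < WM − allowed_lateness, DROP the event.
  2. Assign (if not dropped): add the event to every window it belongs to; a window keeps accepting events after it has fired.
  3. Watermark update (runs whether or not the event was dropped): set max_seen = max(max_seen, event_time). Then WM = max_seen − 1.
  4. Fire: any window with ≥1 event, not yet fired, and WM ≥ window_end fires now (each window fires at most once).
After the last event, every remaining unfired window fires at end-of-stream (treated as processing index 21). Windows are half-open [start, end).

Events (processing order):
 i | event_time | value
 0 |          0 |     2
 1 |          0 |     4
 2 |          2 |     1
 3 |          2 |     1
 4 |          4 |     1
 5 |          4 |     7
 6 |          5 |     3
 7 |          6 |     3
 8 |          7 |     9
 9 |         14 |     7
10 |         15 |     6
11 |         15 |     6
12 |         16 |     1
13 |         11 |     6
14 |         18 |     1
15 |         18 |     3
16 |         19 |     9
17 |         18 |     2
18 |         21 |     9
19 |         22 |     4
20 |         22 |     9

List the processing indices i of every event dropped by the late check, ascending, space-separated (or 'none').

i=0 t=0 v=2: → [0,2); WM=-1
i=1 t=0 v=4: → [0,2); WM=-1
i=2 t=2 v=1: → [2,4),[1,3); WM=1
i=3 t=2 v=1: → [2,4),[1,3); WM=1
i=4 t=4 v=1: → [4,6),[3,5); WM=3; [0,2) fires=2 [1,3) fires=2
i=5 t=4 v=7: → [4,6),[3,5); WM=3
i=6 t=5 v=3: → [5,7),[4,6); WM=4; [2,4) fires=2
i=7 t=6 v=3: → [6,8),[5,7); WM=5; [3,5) fires=2
i=8 t=7 v=9: → [7,9),[6,8); WM=6; [4,6) fires=3
i=9 t=14 v=7: → [14,16),[13,15); WM=13; [5,7) fires=2 [6,8) fires=2 [7,9) fires=1
i=10 t=15 v=6: → [15,17),[14,16); WM=14
i=11 t=15 v=6: → [15,17),[14,16); WM=14
i=12 t=16 v=1: → [16,18),[15,17); WM=15; [13,15) fires=1
i=13 t=11 v=6: DROP (t<15-2); WM=15
i=14 t=18 v=1: → [18,20),[17,19); WM=17; [14,16) fires=3 [15,17) fires=3
i=15 t=18 v=3: → [18,20),[17,19); WM=17
i=16 t=19 v=9: → [19,21),[18,20); WM=18; [16,18) fires=1
i=17 t=18 v=2: → [18,20),[17,19); WM=18
i=18 t=21 v=9: → [21,23),[20,22); WM=20; [17,19) fires=3 [18,20) fires=4
i=19 t=22 v=4: → [22,24),[21,23); WM=21; [19,21) fires=1
i=20 t=22 v=9: → [22,24),[21,23); WM=21

13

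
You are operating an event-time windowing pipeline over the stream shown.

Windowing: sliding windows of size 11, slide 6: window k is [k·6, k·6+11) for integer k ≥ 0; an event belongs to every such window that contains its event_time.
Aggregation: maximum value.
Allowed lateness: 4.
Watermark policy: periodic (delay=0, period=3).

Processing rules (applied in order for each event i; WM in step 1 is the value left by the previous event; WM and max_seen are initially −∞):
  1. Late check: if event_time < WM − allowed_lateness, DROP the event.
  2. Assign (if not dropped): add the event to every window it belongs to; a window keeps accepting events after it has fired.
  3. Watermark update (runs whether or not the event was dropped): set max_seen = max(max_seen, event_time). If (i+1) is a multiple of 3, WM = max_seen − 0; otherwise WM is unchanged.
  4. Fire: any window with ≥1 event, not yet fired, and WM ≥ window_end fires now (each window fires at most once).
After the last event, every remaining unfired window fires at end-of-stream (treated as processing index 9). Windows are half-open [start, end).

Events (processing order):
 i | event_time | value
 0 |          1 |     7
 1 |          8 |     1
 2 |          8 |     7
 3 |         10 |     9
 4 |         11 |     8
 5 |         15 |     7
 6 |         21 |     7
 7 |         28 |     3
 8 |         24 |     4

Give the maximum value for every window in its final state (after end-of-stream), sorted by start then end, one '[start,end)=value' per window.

[0,11)=9 [6,17)=9 [12,23)=7 [18,29)=7 [24,35)=4

i=0 t=1 v=7: → [0,11); WM=−∞
i=1 t=8 v=1: → [6,17),[0,11); WM=−∞
i=2 t=8 v=7: → [6,17),[0,11); WM=8
i=3 t=10 v=9: → [6,17),[0,11); WM=8
i=4 t=11 v=8: → [6,17); WM=8
i=5 t=15 v=7: → [12,23),[6,17); WM=15; [0,11) fires=9
i=6 t=21 v=7: → [18,29),[12,23); WM=15
i=7 t=28 v=3: → [24,35),[18,29); WM=15
i=8 t=24 v=4: → [24,35),[18,29); WM=28; [6,17) fires=9 [12,23) fires=7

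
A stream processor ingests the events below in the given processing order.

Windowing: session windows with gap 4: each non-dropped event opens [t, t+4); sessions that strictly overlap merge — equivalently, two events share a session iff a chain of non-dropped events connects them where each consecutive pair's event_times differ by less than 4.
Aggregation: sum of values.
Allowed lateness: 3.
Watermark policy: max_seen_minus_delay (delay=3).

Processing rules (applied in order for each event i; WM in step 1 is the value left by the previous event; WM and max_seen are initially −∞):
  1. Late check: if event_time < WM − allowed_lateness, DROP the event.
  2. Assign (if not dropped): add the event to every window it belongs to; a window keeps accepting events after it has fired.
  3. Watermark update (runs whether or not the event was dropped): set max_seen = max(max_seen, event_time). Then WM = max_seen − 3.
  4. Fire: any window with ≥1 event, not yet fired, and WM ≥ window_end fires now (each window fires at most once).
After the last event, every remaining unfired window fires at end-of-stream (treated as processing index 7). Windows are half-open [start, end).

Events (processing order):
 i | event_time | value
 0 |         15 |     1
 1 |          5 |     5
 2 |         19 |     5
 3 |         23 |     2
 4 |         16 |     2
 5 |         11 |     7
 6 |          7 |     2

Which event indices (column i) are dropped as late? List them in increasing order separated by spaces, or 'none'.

1 4 5 6

i=0 t=15 v=1: → [15,19); WM=12
i=1 t=5 v=5: DROP (t<12-3); WM=12
i=2 t=19 v=5: → [19,23); WM=16
i=3 t=23 v=2: → [23,27); WM=20
i=4 t=16 v=2: DROP (t<20-3); WM=20
i=5 t=11 v=7: DROP (t<20-3); WM=20
i=6 t=7 v=2: DROP (t<20-3); WM=20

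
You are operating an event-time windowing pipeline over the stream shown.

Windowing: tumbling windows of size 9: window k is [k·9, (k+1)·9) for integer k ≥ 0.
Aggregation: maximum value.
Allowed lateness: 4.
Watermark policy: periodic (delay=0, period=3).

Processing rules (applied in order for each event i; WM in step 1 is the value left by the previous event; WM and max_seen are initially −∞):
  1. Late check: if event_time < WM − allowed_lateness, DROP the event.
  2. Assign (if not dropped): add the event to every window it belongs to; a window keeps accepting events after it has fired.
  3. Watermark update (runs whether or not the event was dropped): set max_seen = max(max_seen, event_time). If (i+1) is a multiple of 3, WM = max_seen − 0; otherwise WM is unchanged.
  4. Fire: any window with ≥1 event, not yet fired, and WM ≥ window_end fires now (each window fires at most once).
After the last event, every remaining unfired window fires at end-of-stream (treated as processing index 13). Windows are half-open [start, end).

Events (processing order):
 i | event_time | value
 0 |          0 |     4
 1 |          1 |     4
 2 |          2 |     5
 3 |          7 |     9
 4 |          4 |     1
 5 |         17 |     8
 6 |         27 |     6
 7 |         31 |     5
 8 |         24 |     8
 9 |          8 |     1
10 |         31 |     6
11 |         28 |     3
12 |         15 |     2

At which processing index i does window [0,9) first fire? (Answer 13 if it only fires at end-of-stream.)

5

i=0 t=0 v=4: → [0,9); WM=−∞
i=1 t=1 v=4: → [0,9); WM=−∞
i=2 t=2 v=5: → [0,9); WM=2
i=3 t=7 v=9: → [0,9); WM=2
i=4 t=4 v=1: → [0,9); WM=2
i=5 t=17 v=8: → [9,18); WM=17; [0,9) fires=9
i=6 t=27 v=6: → [27,36); WM=17
i=7 t=31 v=5: → [27,36); WM=17
i=8 t=24 v=8: → [18,27); WM=31; [9,18) fires=8 [18,27) fires=8
i=9 t=8 v=1: DROP (t<31-4); WM=31
i=10 t=31 v=6: → [27,36); WM=31
i=11 t=28 v=3: → [27,36); WM=31
i=12 t=15 v=2: DROP (t<31-4); WM=31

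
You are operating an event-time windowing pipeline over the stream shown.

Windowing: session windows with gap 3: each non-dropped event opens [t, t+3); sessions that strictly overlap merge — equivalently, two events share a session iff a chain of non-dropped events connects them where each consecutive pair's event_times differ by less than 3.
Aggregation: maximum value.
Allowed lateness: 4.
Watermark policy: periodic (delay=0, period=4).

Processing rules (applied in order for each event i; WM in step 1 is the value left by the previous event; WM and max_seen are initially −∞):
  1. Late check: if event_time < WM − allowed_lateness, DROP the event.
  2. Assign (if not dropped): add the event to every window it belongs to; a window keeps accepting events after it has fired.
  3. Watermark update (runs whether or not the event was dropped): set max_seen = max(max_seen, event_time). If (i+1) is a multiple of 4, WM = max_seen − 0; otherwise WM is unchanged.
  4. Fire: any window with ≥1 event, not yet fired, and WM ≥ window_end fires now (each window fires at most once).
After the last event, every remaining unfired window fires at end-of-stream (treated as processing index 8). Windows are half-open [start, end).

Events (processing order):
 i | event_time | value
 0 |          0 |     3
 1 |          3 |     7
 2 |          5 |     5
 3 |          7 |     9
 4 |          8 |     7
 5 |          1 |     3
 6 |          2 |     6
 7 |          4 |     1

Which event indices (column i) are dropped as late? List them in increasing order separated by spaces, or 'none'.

5 6

i=0 t=0 v=3: → [0,3); WM=−∞
i=1 t=3 v=7: → [3,6); WM=−∞
i=2 t=5 v=5: → [3,8); WM=−∞
i=3 t=7 v=9: → [3,10); WM=7
i=4 t=8 v=7: → [3,11); WM=7
i=5 t=1 v=3: DROP (t<7-4); WM=7
i=6 t=2 v=6: DROP (t<7-4); WM=7
i=7 t=4 v=1: → [3,11); WM=8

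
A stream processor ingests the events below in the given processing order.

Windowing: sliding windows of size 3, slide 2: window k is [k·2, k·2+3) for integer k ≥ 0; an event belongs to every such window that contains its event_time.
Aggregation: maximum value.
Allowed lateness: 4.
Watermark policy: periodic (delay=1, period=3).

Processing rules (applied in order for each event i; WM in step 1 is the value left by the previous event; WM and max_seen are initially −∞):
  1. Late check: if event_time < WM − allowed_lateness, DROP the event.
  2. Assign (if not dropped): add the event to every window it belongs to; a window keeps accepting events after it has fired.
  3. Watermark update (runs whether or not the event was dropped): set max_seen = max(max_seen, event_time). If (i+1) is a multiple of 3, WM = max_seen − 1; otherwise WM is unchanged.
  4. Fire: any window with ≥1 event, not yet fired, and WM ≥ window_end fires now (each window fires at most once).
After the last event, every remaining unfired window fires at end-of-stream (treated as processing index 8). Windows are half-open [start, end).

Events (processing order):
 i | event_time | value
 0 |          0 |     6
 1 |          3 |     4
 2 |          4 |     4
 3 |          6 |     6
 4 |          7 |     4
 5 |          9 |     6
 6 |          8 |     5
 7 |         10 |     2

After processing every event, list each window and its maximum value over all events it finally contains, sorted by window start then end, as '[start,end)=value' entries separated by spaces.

[0,3)=6 [2,5)=4 [4,7)=6 [6,9)=6 [8,11)=6 [10,13)=2

i=0 t=0 v=6: → [0,3); WM=−∞
i=1 t=3 v=4: → [2,5); WM=−∞
i=2 t=4 v=4: → [4,7),[2,5); WM=3; [0,3) fires=6
i=3 t=6 v=6: → [6,9),[4,7); WM=3
i=4 t=7 v=4: → [6,9); WM=3
i=5 t=9 v=6: → [8,11); WM=8; [2,5) fires=4 [4,7) fires=6
i=6 t=8 v=5: → [8,11),[6,9); WM=8
i=7 t=10 v=2: → [10,13),[8,11); WM=8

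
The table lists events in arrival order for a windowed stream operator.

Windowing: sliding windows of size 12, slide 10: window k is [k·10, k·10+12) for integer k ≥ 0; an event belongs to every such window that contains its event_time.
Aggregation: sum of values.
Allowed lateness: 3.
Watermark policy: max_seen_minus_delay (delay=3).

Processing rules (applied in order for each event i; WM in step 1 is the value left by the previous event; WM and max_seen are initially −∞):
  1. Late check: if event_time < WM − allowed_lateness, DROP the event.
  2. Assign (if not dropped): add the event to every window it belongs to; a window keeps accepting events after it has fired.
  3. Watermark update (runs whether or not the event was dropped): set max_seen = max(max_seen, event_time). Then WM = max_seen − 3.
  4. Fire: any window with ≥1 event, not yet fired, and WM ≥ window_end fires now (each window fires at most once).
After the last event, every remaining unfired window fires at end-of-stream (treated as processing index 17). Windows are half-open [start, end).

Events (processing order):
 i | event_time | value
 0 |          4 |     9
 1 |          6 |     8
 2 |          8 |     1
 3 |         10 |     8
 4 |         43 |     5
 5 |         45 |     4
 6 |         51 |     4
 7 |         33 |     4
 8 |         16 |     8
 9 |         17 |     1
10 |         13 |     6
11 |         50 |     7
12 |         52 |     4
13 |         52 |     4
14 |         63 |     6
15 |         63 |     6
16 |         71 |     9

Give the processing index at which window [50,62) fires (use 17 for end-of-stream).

i=0 t=4 v=9: → [0,12); WM=1
i=1 t=6 v=8: → [0,12); WM=3
i=2 t=8 v=1: → [0,12); WM=5
i=3 t=10 v=8: → [10,22),[0,12); WM=7
i=4 t=43 v=5: → [40,52); WM=40; [0,12) fires=26 [10,22) fires=8
i=5 t=45 v=4: → [40,52); WM=42
i=6 t=51 v=4: → [50,62),[40,52); WM=48
i=7 t=33 v=4: DROP (t<48-3); WM=48
i=8 t=16 v=8: DROP (t<48-3); WM=48
i=9 t=17 v=1: DROP (t<48-3); WM=48
i=10 t=13 v=6: DROP (t<48-3); WM=48
i=11 t=50 v=7: → [50,62),[40,52); WM=48
i=12 t=52 v=4: → [50,62); WM=49
i=13 t=52 v=4: → [50,62); WM=49
i=14 t=63 v=6: → [60,72); WM=60; [40,52) fires=20
i=15 t=63 v=6: → [60,72); WM=60
i=16 t=71 v=9: → [70,82),[60,72); WM=68; [50,62) fires=19

16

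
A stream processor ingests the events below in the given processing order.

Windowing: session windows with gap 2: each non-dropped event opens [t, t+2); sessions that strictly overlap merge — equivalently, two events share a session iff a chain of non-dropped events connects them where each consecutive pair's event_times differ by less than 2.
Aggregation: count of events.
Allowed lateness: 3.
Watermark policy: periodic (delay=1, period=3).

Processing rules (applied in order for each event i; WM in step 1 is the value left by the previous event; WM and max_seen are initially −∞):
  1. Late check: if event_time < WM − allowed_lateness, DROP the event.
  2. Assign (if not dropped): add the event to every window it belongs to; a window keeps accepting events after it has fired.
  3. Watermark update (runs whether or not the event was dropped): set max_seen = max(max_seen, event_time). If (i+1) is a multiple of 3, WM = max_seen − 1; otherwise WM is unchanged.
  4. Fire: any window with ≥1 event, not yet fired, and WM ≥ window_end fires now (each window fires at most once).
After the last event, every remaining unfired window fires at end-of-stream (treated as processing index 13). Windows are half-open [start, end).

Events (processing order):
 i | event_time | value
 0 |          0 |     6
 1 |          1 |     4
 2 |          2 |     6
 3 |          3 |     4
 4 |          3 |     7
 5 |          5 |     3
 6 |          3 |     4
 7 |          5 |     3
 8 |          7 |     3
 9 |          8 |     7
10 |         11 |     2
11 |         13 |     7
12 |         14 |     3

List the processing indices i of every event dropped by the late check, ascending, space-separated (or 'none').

none

i=0 t=0 v=6: → [0,2); WM=−∞
i=1 t=1 v=4: → [0,3); WM=−∞
i=2 t=2 v=6: → [0,4); WM=1
i=3 t=3 v=4: → [0,5); WM=1
i=4 t=3 v=7: → [0,5); WM=1
i=5 t=5 v=3: → [5,7); WM=4
i=6 t=3 v=4: → [0,5); WM=4
i=7 t=5 v=3: → [5,7); WM=4
i=8 t=7 v=3: → [7,9); WM=6
i=9 t=8 v=7: → [7,10); WM=6
i=10 t=11 v=2: → [11,13); WM=6
i=11 t=13 v=7: → [13,15); WM=12
i=12 t=14 v=3: → [13,16); WM=12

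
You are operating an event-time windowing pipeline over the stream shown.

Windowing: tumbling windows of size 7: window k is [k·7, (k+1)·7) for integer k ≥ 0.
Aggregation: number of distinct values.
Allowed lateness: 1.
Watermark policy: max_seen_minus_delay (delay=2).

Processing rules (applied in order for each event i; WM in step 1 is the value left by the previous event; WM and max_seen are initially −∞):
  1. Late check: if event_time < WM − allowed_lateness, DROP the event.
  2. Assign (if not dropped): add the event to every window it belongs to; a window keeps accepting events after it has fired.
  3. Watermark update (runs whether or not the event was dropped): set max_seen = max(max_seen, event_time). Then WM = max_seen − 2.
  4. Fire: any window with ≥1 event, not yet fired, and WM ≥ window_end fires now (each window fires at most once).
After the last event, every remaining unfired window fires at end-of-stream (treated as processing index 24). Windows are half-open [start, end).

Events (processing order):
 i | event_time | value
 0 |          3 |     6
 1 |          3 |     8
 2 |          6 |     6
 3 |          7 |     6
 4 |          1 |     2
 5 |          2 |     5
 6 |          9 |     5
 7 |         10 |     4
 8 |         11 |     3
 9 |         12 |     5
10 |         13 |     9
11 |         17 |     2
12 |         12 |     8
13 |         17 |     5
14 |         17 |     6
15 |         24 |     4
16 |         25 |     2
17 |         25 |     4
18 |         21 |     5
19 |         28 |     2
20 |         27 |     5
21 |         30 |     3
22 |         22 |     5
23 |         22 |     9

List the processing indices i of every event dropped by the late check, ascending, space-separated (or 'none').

i=0 t=3 v=6: → [0,7); WM=1
i=1 t=3 v=8: → [0,7); WM=1
i=2 t=6 v=6: → [0,7); WM=4
i=3 t=7 v=6: → [7,14); WM=5
i=4 t=1 v=2: DROP (t<5-1); WM=5
i=5 t=2 v=5: DROP (t<5-1); WM=5
i=6 t=9 v=5: → [7,14); WM=7; [0,7) fires=2
i=7 t=10 v=4: → [7,14); WM=8
i=8 t=11 v=3: → [7,14); WM=9
i=9 t=12 v=5: → [7,14); WM=10
i=10 t=13 v=9: → [7,14); WM=11
i=11 t=17 v=2: → [14,21); WM=15; [7,14) fires=5
i=12 t=12 v=8: DROP (t<15-1); WM=15
i=13 t=17 v=5: → [14,21); WM=15
i=14 t=17 v=6: → [14,21); WM=15
i=15 t=24 v=4: → [21,28); WM=22; [14,21) fires=3
i=16 t=25 v=2: → [21,28); WM=23
i=17 t=25 v=4: → [21,28); WM=23
i=18 t=21 v=5: DROP (t<23-1); WM=23
i=19 t=28 v=2: → [28,35); WM=26
i=20 t=27 v=5: → [21,28); WM=26
i=21 t=30 v=3: → [28,35); WM=28; [21,28) fires=3
i=22 t=22 v=5: DROP (t<28-1); WM=28
i=23 t=22 v=9: DROP (t<28-1); WM=28

4 5 12 18 22 23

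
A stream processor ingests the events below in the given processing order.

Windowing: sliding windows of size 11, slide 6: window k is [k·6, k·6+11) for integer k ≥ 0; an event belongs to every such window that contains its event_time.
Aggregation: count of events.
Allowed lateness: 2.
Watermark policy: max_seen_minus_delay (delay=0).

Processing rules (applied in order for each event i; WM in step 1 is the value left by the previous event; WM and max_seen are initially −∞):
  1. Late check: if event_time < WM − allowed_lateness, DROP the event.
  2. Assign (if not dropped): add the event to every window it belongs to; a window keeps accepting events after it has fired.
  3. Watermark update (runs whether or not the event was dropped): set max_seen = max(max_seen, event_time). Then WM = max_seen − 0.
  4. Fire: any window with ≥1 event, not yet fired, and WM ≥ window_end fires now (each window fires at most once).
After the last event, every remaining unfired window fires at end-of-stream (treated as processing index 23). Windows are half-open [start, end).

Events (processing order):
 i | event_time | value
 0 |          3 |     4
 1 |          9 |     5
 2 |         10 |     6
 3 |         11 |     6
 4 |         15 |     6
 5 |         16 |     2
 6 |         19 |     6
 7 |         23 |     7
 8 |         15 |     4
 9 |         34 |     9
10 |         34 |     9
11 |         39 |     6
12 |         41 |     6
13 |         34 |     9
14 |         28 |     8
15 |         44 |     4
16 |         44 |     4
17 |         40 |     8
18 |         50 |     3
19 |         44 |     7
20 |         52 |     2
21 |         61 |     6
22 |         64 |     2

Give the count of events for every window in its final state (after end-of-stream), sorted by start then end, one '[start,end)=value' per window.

i=0 t=3 v=4: → [0,11); WM=3
i=1 t=9 v=5: → [6,17),[0,11); WM=9
i=2 t=10 v=6: → [6,17),[0,11); WM=10
i=3 t=11 v=6: → [6,17); WM=11; [0,11) fires=3
i=4 t=15 v=6: → [12,23),[6,17); WM=15
i=5 t=16 v=2: → [12,23),[6,17); WM=16
i=6 t=19 v=6: → [18,29),[12,23); WM=19; [6,17) fires=5
i=7 t=23 v=7: → [18,29); WM=23; [12,23) fires=3
i=8 t=15 v=4: DROP (t<23-2); WM=23
i=9 t=34 v=9: → [30,41),[24,35); WM=34; [18,29) fires=2
i=10 t=34 v=9: → [30,41),[24,35); WM=34
i=11 t=39 v=6: → [36,47),[30,41); WM=39; [24,35) fires=2
i=12 t=41 v=6: → [36,47); WM=41; [30,41) fires=3
i=13 t=34 v=9: DROP (t<41-2); WM=41
i=14 t=28 v=8: DROP (t<41-2); WM=41
i=15 t=44 v=4: → [42,53),[36,47); WM=44
i=16 t=44 v=4: → [42,53),[36,47); WM=44
i=17 t=40 v=8: DROP (t<44-2); WM=44
i=18 t=50 v=3: → [48,59),[42,53); WM=50; [36,47) fires=4
i=19 t=44 v=7: DROP (t<50-2); WM=50
i=20 t=52 v=2: → [48,59),[42,53); WM=52
i=21 t=61 v=6: → [60,71),[54,65); WM=61; [42,53) fires=4 [48,59) fires=2
i=22 t=64 v=2: → [60,71),[54,65); WM=64

[0,11)=3 [6,17)=5 [12,23)=3 [18,29)=2 [24,35)=2 [30,41)=3 [36,47)=4 [42,53)=4 [48,59)=2 [54,65)=2 [60,71)=2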